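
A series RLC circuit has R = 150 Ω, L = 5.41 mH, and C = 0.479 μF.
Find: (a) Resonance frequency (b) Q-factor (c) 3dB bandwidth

Step 1 — Resonance: ω₀ = 1/√(LC) = 1/√(0.00541·4.79e-07) = 1.964e+04 rad/s.
Step 2 — f₀ = ω₀/(2π) = 3126 Hz.
Step 3 — Series Q: Q = ω₀L/R = 1.964e+04·0.00541/150 = 0.7085.
Step 4 — Bandwidth: Δω = ω₀/Q = 2.773e+04 rad/s; BW = Δω/(2π) = 4413 Hz.

(a) f₀ = 3126 Hz  (b) Q = 0.7085  (c) BW = 4413 Hz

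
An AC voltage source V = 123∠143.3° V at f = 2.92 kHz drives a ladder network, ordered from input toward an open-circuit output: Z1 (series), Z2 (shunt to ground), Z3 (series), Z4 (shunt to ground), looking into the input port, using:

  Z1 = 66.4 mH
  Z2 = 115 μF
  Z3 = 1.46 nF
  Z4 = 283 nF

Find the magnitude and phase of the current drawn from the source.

Step 1 — Angular frequency: ω = 2π·f = 2π·2920 = 1.835e+04 rad/s.
Step 2 — Component impedances:
  Z1: Z = jωL = j·1.835e+04·0.0664 = 0 + j1218 Ω
  Z2: Z = 1/(jωC) = -j/(ω·C) = 0 - j0.474 Ω
  Z3: Z = 1/(jωC) = -j/(ω·C) = 0 - j3.733e+04 Ω
  Z4: Z = 1/(jωC) = -j/(ω·C) = 0 - j192.6 Ω
Step 3 — Ladder network (open output): work backward from the far end, alternating series and parallel combinations. Z_in = 0 + j1218 Ω = 1218∠90.0° Ω.
Step 4 — Source phasor: V = 123∠143.3° V = -98.62 + j73.51 V.
Step 5 — Ohm's law: I = V / Z_total = (-98.62 + j73.51) / (0 + j1218) = 0.06036 + j0.08098 A.
Step 6 — Convert to polar: |I| = 0.101 A, ∠I = 53.3°.

I = 0.101∠53.3° A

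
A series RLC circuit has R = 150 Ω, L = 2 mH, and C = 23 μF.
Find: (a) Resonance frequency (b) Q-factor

Step 1 — Resonance condition Im(Z)=0 gives ω₀ = 1/√(LC).
Step 2 — ω₀ = 1/√(0.002·2.3e-05) = 4663 rad/s.
Step 3 — f₀ = ω₀/(2π) = 742.1 Hz.
Step 4 — Series Q: Q = ω₀L/R = 4663·0.002/150 = 0.06217.

(a) f₀ = 742.1 Hz  (b) Q = 0.06217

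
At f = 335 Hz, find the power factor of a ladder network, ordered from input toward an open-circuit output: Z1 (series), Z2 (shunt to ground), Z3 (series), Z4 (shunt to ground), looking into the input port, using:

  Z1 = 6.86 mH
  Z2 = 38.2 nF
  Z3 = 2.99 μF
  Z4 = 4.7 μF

Step 1 — Angular frequency: ω = 2π·f = 2π·335 = 2105 rad/s.
Step 2 — Component impedances:
  Z1: Z = jωL = j·2105·0.00686 = 0 + j14.44 Ω
  Z2: Z = 1/(jωC) = -j/(ω·C) = 0 - j1.244e+04 Ω
  Z3: Z = 1/(jωC) = -j/(ω·C) = 0 - j158.9 Ω
  Z4: Z = 1/(jωC) = -j/(ω·C) = 0 - j101.1 Ω
Step 3 — Ladder network (open output): work backward from the far end, alternating series and parallel combinations. Z_in = 0 - j240.2 Ω = 240.2∠-90.0° Ω.
Step 4 — Power factor: PF = cos(φ) = Re(Z)/|Z| = 0/240.2 = 0.
Step 5 — Type: Im(Z) = -240.2 ⇒ leading (phase φ = -90.0°).

PF = 0 (leading, φ = -90.0°)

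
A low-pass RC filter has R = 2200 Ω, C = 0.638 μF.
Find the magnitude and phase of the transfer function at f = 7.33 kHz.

Step 1 — Angular frequency: ω = 2π·7330 = 4.606e+04 rad/s.
Step 2 — Transfer function: H(jω) = 1/(1 + jωRC).
Step 3 — Denominator: 1 + jωRC = 1 + j·4.606e+04·2200·6.38e-07 = 1 + j64.64.
Step 4 — H = 0.0002392 - j0.01547.
Step 5 — Magnitude: |H| = 0.01547 (-36.2 dB); phase: φ = -89.1°.

|H| = 0.01547 (-36.2 dB), φ = -89.1°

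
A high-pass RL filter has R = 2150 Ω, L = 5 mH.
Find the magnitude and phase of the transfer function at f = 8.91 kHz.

Step 1 — Angular frequency: ω = 2π·8910 = 5.598e+04 rad/s.
Step 2 — Transfer function: H(jω) = jωL/(R + jωL).
Step 3 — Numerator jωL = j·279.9; denominator R + jωL = 2150 + j279.9.
Step 4 — H = 0.01667 + j0.128.
Step 5 — Magnitude: |H| = 0.1291 (-17.8 dB); phase: φ = 82.6°.

|H| = 0.1291 (-17.8 dB), φ = 82.6°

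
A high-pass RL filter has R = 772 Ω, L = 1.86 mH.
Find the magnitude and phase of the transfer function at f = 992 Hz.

Step 1 — Angular frequency: ω = 2π·992 = 6233 rad/s.
Step 2 — Transfer function: H(jω) = jωL/(R + jωL).
Step 3 — Numerator jωL = j·11.59; denominator R + jωL = 772 + j11.59.
Step 4 — H = 0.0002255 + j0.01501.
Step 5 — Magnitude: |H| = 0.01502 (-36.5 dB); phase: φ = 89.1°.

|H| = 0.01502 (-36.5 dB), φ = 89.1°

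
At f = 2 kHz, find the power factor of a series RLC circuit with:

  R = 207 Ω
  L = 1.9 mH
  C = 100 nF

Step 1 — Angular frequency: ω = 2π·f = 2π·2000 = 1.257e+04 rad/s.
Step 2 — Component impedances:
  R: Z = R = 207 Ω
  L: Z = jωL = j·1.257e+04·0.0019 = 0 + j23.88 Ω
  C: Z = 1/(jωC) = -j/(ω·C) = 0 - j795.8 Ω
Step 3 — Series combination: Z_total = R + L + C = 207 - j771.9 Ω = 799.2∠-75.0° Ω.
Step 4 — Power factor: PF = cos(φ) = Re(Z)/|Z| = 207/799.2 = 0.259.
Step 5 — Type: Im(Z) = -771.9 ⇒ leading (phase φ = -75.0°).

PF = 0.259 (leading, φ = -75.0°)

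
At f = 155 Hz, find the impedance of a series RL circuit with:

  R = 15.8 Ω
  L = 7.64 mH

Step 1 — Angular frequency: ω = 2π·f = 2π·155 = 973.9 rad/s.
Step 2 — Component impedances:
  R: Z = R = 15.8 Ω
  L: Z = jωL = j·973.9·0.00764 = 0 + j7.441 Ω
Step 3 — Series combination: Z_total = R + L = 15.8 + j7.441 Ω = 17.46∠25.2° Ω.

Z = 15.8 + j7.441 Ω = 17.46∠25.2° Ω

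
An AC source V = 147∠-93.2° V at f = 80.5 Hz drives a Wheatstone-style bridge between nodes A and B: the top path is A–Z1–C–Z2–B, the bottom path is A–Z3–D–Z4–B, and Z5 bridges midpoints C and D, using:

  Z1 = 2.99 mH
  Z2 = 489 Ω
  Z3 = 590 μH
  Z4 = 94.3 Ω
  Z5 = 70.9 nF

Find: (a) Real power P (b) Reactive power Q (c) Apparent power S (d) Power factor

Step 1 — Angular frequency: ω = 2π·f = 2π·80.5 = 505.8 rad/s.
Step 2 — Component impedances:
  Z1: Z = jωL = j·505.8·0.00299 = 0 + j1.512 Ω
  Z2: Z = R = 489 Ω
  Z3: Z = jωL = j·505.8·0.00059 = 0 + j0.2984 Ω
  Z4: Z = R = 94.3 Ω
  Z5: Z = 1/(jωC) = -j/(ω·C) = 0 - j2.789e+04 Ω
Step 3 — Bridge requires nodal analysis (the Z5 bridge couples midpoints C and D, so the two paths cannot be reduced to a simple series/parallel combination). Setting node B to ground and injecting 1 A at node A, the 3-node admittance system at A, C, D solves to V_A = Z_AB = 79.05 + j0.2493 Ω = 79.06∠0.2° Ω.
Step 4 — Source phasor: V = 147∠-93.2° V = -8.206 - j146.8 V.
Step 5 — Current: I = V / Z = -0.1097 - j1.856 A = 1.859∠-93.4° A.
Step 6 — Complex power: S = V·I* = 273.3 + j0.8618 VA.
Step 7 — Real power: P = Re(S) = 273.3 W.
Step 8 — Reactive power: Q = Im(S) = 0.8618 VAR.
Step 9 — Apparent power: |S| = 273.3 VA.
Step 10 — Power factor: PF = P/|S| = 1 (lagging).

(a) P = 273.3 W  (b) Q = 0.8618 VAR  (c) S = 273.3 VA  (d) PF = 1 (lagging)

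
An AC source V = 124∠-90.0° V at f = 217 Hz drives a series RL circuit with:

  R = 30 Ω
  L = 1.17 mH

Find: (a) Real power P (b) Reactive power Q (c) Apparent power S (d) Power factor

Step 1 — Angular frequency: ω = 2π·f = 2π·217 = 1363 rad/s.
Step 2 — Component impedances:
  R: Z = R = 30 Ω
  L: Z = jωL = j·1363·0.00117 = 0 + j1.595 Ω
Step 3 — Series combination: Z_total = R + L = 30 + j1.595 Ω = 30.04∠3.0° Ω.
Step 4 — Source phasor: V = 124∠-90.0° V = 0 - j124 V.
Step 5 — Current: I = V / Z = -0.2192 - j4.122 A = 4.128∠-93.0° A.
Step 6 — Complex power: S = V·I* = 511.1 + j27.18 VA.
Step 7 — Real power: P = Re(S) = 511.1 W.
Step 8 — Reactive power: Q = Im(S) = 27.18 VAR.
Step 9 — Apparent power: |S| = 511.8 VA.
Step 10 — Power factor: PF = P/|S| = 0.9986 (lagging).

(a) P = 511.1 W  (b) Q = 27.18 VAR  (c) S = 511.8 VA  (d) PF = 0.9986 (lagging)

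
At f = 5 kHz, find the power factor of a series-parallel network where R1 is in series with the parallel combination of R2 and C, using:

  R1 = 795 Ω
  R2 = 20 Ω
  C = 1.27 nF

Step 1 — Angular frequency: ω = 2π·f = 2π·5000 = 3.142e+04 rad/s.
Step 2 — Component impedances:
  R1: Z = R = 795 Ω
  R2: Z = R = 20 Ω
  C: Z = 1/(jωC) = -j/(ω·C) = 0 - j2.506e+04 Ω
Step 3 — Parallel branch: R2 || C = 1/(1/R2 + 1/C) = 20 - j0.01596 Ω.
Step 4 — Series with R1: Z_total = R1 + (R2 || C) = 815 - j0.01596 Ω = 815∠-0.0° Ω.
Step 5 — Power factor: PF = cos(φ) = Re(Z)/|Z| = 815/815 = 1.
Step 6 — Type: Im(Z) = -0.01596 ⇒ leading (phase φ = -0.0°).

PF = 1 (leading, φ = -0.0°)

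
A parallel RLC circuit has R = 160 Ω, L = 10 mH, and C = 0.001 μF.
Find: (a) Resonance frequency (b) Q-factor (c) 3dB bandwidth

Step 1 — Resonance: ω₀ = 1/√(LC) = 1/√(0.01·1e-09) = 3.162e+05 rad/s.
Step 2 — f₀ = ω₀/(2π) = 5.033e+04 Hz.
Step 3 — Parallel Q: Q = R/(ω₀L) = 160/(3.162e+05·0.01) = 0.0506.
Step 4 — Bandwidth: Δω = ω₀/Q = 6.25e+06 rad/s; BW = Δω/(2π) = 9.947e+05 Hz.

(a) f₀ = 5.033e+04 Hz  (b) Q = 0.0506  (c) BW = 9.947e+05 Hz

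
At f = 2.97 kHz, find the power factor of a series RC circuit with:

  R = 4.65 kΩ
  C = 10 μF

Step 1 — Angular frequency: ω = 2π·f = 2π·2970 = 1.866e+04 rad/s.
Step 2 — Component impedances:
  R: Z = R = 4650 Ω
  C: Z = 1/(jωC) = -j/(ω·C) = 0 - j5.359 Ω
Step 3 — Series combination: Z_total = R + C = 4650 - j5.359 Ω = 4650∠-0.1° Ω.
Step 4 — Power factor: PF = cos(φ) = Re(Z)/|Z| = 4650/4650 = 1.
Step 5 — Type: Im(Z) = -5.359 ⇒ leading (phase φ = -0.1°).

PF = 1 (leading, φ = -0.1°)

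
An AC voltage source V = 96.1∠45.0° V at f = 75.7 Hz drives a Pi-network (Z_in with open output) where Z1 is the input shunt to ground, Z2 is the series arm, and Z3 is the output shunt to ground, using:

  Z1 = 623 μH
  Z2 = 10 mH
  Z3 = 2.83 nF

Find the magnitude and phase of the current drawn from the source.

Step 1 — Angular frequency: ω = 2π·f = 2π·75.7 = 475.6 rad/s.
Step 2 — Component impedances:
  Z1: Z = jωL = j·475.6·0.000623 = 0 + j0.2963 Ω
  Z2: Z = jωL = j·475.6·0.01 = 0 + j4.756 Ω
  Z3: Z = 1/(jωC) = -j/(ω·C) = 0 - j7.429e+05 Ω
Step 3 — With open output, the series arm Z2 and the output shunt Z3 appear in series to ground: Z2 + Z3 = 0 - j7.429e+05 Ω.
Step 4 — Parallel with input shunt Z1: Z_in = Z1 || (Z2 + Z3) = 0 + j0.2963 Ω = 0.2963∠90.0° Ω.
Step 5 — Source phasor: V = 96.1∠45.0° V = 67.95 + j67.95 V.
Step 6 — Ohm's law: I = V / Z_total = (67.95 + j67.95) / (0 + j0.2963) = 229.3 - j229.3 A.
Step 7 — Convert to polar: |I| = 324.3 A, ∠I = -45.0°.

I = 324.3∠-45.0° A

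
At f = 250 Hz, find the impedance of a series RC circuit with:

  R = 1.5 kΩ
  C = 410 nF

Step 1 — Angular frequency: ω = 2π·f = 2π·250 = 1571 rad/s.
Step 2 — Component impedances:
  R: Z = R = 1500 Ω
  C: Z = 1/(jωC) = -j/(ω·C) = 0 - j1553 Ω
Step 3 — Series combination: Z_total = R + C = 1500 - j1553 Ω = 2159∠-46.0° Ω.

Z = 1500 - j1553 Ω = 2159∠-46.0° Ω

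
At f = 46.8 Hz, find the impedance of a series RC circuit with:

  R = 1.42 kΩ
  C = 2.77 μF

Step 1 — Angular frequency: ω = 2π·f = 2π·46.8 = 294.1 rad/s.
Step 2 — Component impedances:
  R: Z = R = 1420 Ω
  C: Z = 1/(jωC) = -j/(ω·C) = 0 - j1228 Ω
Step 3 — Series combination: Z_total = R + C = 1420 - j1228 Ω = 1877∠-40.8° Ω.

Z = 1420 - j1228 Ω = 1877∠-40.8° Ω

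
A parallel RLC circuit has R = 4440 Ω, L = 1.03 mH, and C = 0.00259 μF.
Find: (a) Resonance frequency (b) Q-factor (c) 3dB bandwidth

Step 1 — Resonance: ω₀ = 1/√(LC) = 1/√(0.00103·2.59e-09) = 6.123e+05 rad/s.
Step 2 — f₀ = ω₀/(2π) = 9.744e+04 Hz.
Step 3 — Parallel Q: Q = R/(ω₀L) = 4440/(6.123e+05·0.00103) = 7.041.
Step 4 — Bandwidth: Δω = ω₀/Q = 8.696e+04 rad/s; BW = Δω/(2π) = 1.384e+04 Hz.

(a) f₀ = 9.744e+04 Hz  (b) Q = 7.041  (c) BW = 1.384e+04 Hz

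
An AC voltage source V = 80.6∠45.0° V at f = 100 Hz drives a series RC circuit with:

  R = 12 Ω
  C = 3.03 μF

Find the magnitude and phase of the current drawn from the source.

Step 1 — Angular frequency: ω = 2π·f = 2π·100 = 628.3 rad/s.
Step 2 — Component impedances:
  R: Z = R = 12 Ω
  C: Z = 1/(jωC) = -j/(ω·C) = 0 - j525.3 Ω
Step 3 — Series combination: Z_total = R + C = 12 - j525.3 Ω = 525.4∠-88.7° Ω.
Step 4 — Source phasor: V = 80.6∠45.0° V = 56.99 + j56.99 V.
Step 5 — Ohm's law: I = V / Z_total = (56.99 + j56.99) / (12 - j525.3) = -0.106 + j0.1109 A.
Step 6 — Convert to polar: |I| = 0.1534 A, ∠I = 133.7°.

I = 0.1534∠133.7° A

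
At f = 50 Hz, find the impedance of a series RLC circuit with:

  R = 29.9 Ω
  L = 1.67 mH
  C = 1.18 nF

Step 1 — Angular frequency: ω = 2π·f = 2π·50 = 314.2 rad/s.
Step 2 — Component impedances:
  R: Z = R = 29.9 Ω
  L: Z = jωL = j·314.2·0.00167 = 0 + j0.5246 Ω
  C: Z = 1/(jωC) = -j/(ω·C) = 0 - j2.698e+06 Ω
Step 3 — Series combination: Z_total = R + L + C = 29.9 - j2.698e+06 Ω = 2.698e+06∠-90.0° Ω.

Z = 29.9 - j2.698e+06 Ω = 2.698e+06∠-90.0° Ω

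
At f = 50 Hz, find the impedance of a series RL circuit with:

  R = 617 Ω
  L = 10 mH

Step 1 — Angular frequency: ω = 2π·f = 2π·50 = 314.2 rad/s.
Step 2 — Component impedances:
  R: Z = R = 617 Ω
  L: Z = jωL = j·314.2·0.01 = 0 + j3.142 Ω
Step 3 — Series combination: Z_total = R + L = 617 + j3.142 Ω = 617∠0.3° Ω.

Z = 617 + j3.142 Ω = 617∠0.3° Ω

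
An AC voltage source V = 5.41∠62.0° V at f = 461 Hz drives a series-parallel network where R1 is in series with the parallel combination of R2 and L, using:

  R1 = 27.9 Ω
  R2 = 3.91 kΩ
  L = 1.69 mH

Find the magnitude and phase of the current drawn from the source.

Step 1 — Angular frequency: ω = 2π·f = 2π·461 = 2897 rad/s.
Step 2 — Component impedances:
  R1: Z = R = 27.9 Ω
  R2: Z = R = 3910 Ω
  L: Z = jωL = j·2897·0.00169 = 0 + j4.895 Ω
Step 3 — Parallel branch: R2 || L = 1/(1/R2 + 1/L) = 0.006129 + j4.895 Ω.
Step 4 — Series with R1: Z_total = R1 + (R2 || L) = 27.91 + j4.895 Ω = 28.33∠9.9° Ω.
Step 5 — Source phasor: V = 5.41∠62.0° V = 2.54 + j4.777 V.
Step 6 — Ohm's law: I = V / Z_total = (2.54 + j4.777) / (27.91 + j4.895) = 0.1174 + j0.1506 A.
Step 7 — Convert to polar: |I| = 0.1909 A, ∠I = 52.1°.

I = 0.1909∠52.1° A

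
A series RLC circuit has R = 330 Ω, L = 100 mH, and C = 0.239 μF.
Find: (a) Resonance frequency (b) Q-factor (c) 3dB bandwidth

Step 1 — Resonance: ω₀ = 1/√(LC) = 1/√(0.1·2.39e-07) = 6468 rad/s.
Step 2 — f₀ = ω₀/(2π) = 1029 Hz.
Step 3 — Series Q: Q = ω₀L/R = 6468·0.1/330 = 1.96.
Step 4 — Bandwidth: Δω = ω₀/Q = 3300 rad/s; BW = Δω/(2π) = 525.2 Hz.

(a) f₀ = 1029 Hz  (b) Q = 1.96  (c) BW = 525.2 Hz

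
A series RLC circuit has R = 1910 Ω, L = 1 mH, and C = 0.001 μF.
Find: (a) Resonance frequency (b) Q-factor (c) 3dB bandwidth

Step 1 — Resonance: ω₀ = 1/√(LC) = 1/√(0.001·1e-09) = 1e+06 rad/s.
Step 2 — f₀ = ω₀/(2π) = 1.592e+05 Hz.
Step 3 — Series Q: Q = ω₀L/R = 1e+06·0.001/1910 = 0.5236.
Step 4 — Bandwidth: Δω = ω₀/Q = 1.91e+06 rad/s; BW = Δω/(2π) = 3.04e+05 Hz.

(a) f₀ = 1.592e+05 Hz  (b) Q = 0.5236  (c) BW = 3.04e+05 Hz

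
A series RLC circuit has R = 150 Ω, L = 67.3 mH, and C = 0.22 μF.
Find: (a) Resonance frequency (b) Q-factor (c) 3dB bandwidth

Step 1 — Resonance: ω₀ = 1/√(LC) = 1/√(0.0673·2.2e-07) = 8218 rad/s.
Step 2 — f₀ = ω₀/(2π) = 1308 Hz.
Step 3 — Series Q: Q = ω₀L/R = 8218·0.0673/150 = 3.687.
Step 4 — Bandwidth: Δω = ω₀/Q = 2229 rad/s; BW = Δω/(2π) = 354.7 Hz.

(a) f₀ = 1308 Hz  (b) Q = 3.687  (c) BW = 354.7 Hz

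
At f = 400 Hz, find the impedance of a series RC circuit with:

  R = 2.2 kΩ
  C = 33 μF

Step 1 — Angular frequency: ω = 2π·f = 2π·400 = 2513 rad/s.
Step 2 — Component impedances:
  R: Z = R = 2200 Ω
  C: Z = 1/(jωC) = -j/(ω·C) = 0 - j12.06 Ω
Step 3 — Series combination: Z_total = R + C = 2200 - j12.06 Ω = 2200∠-0.3° Ω.

Z = 2200 - j12.06 Ω = 2200∠-0.3° Ω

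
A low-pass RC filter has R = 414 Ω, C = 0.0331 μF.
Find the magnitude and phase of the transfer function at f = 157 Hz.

Step 1 — Angular frequency: ω = 2π·157 = 986.5 rad/s.
Step 2 — Transfer function: H(jω) = 1/(1 + jωRC).
Step 3 — Denominator: 1 + jωRC = 1 + j·986.5·414·3.31e-08 = 1 + j0.01352.
Step 4 — H = 0.9998 - j0.01352.
Step 5 — Magnitude: |H| = 0.9999 (-0.0 dB); phase: φ = -0.8°.

|H| = 0.9999 (-0.0 dB), φ = -0.8°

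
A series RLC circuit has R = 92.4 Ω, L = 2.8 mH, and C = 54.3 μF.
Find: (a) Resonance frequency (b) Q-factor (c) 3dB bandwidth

Step 1 — Resonance: ω₀ = 1/√(LC) = 1/√(0.0028·5.43e-05) = 2565 rad/s.
Step 2 — f₀ = ω₀/(2π) = 408.2 Hz.
Step 3 — Series Q: Q = ω₀L/R = 2565·0.0028/92.4 = 0.07772.
Step 4 — Bandwidth: Δω = ω₀/Q = 3.3e+04 rad/s; BW = Δω/(2π) = 5252 Hz.

(a) f₀ = 408.2 Hz  (b) Q = 0.07772  (c) BW = 5252 Hz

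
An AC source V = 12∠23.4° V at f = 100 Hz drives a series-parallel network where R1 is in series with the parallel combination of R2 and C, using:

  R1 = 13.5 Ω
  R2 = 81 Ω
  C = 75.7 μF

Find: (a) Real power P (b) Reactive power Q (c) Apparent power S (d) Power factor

Step 1 — Angular frequency: ω = 2π·f = 2π·100 = 628.3 rad/s.
Step 2 — Component impedances:
  R1: Z = R = 13.5 Ω
  R2: Z = R = 81 Ω
  C: Z = 1/(jωC) = -j/(ω·C) = 0 - j21.02 Ω
Step 3 — Parallel branch: R2 || C = 1/(1/R2 + 1/C) = 5.113 - j19.7 Ω.
Step 4 — Series with R1: Z_total = R1 + (R2 || C) = 18.61 - j19.7 Ω = 27.1∠-46.6° Ω.
Step 5 — Source phasor: V = 12∠23.4° V = 11.01 + j4.766 V.
Step 6 — Current: I = V / Z = 0.1513 + j0.4162 A = 0.4428∠70.0° A.
Step 7 — Complex power: S = V·I* = 3.649 - j3.862 VA.
Step 8 — Real power: P = Re(S) = 3.649 W.
Step 9 — Reactive power: Q = Im(S) = -3.862 VAR.
Step 10 — Apparent power: |S| = 5.314 VA.
Step 11 — Power factor: PF = P/|S| = 0.6868 (leading).

(a) P = 3.649 W  (b) Q = -3.862 VAR  (c) S = 5.314 VA  (d) PF = 0.6868 (leading)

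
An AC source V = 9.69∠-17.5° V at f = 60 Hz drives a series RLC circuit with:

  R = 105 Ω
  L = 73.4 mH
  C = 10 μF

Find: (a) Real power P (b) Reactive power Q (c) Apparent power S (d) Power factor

Step 1 — Angular frequency: ω = 2π·f = 2π·60 = 377 rad/s.
Step 2 — Component impedances:
  R: Z = R = 105 Ω
  L: Z = jωL = j·377·0.0734 = 0 + j27.67 Ω
  C: Z = 1/(jωC) = -j/(ω·C) = 0 - j265.3 Ω
Step 3 — Series combination: Z_total = R + L + C = 105 - j237.6 Ω = 259.8∠-66.2° Ω.
Step 4 — Source phasor: V = 9.69∠-17.5° V = 9.242 - j2.914 V.
Step 5 — Current: I = V / Z = 0.02464 + j0.02801 A = 0.0373∠48.7° A.
Step 6 — Complex power: S = V·I* = 0.1461 - j0.3306 VA.
Step 7 — Real power: P = Re(S) = 0.1461 W.
Step 8 — Reactive power: Q = Im(S) = -0.3306 VAR.
Step 9 — Apparent power: |S| = 0.3615 VA.
Step 10 — Power factor: PF = P/|S| = 0.4042 (leading).

(a) P = 0.1461 W  (b) Q = -0.3306 VAR  (c) S = 0.3615 VA  (d) PF = 0.4042 (leading)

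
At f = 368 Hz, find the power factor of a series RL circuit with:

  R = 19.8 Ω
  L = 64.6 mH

Step 1 — Angular frequency: ω = 2π·f = 2π·368 = 2312 rad/s.
Step 2 — Component impedances:
  R: Z = R = 19.8 Ω
  L: Z = jωL = j·2312·0.0646 = 0 + j149.4 Ω
Step 3 — Series combination: Z_total = R + L = 19.8 + j149.4 Ω = 150.7∠82.4° Ω.
Step 4 — Power factor: PF = cos(φ) = Re(Z)/|Z| = 19.8/150.7 = 0.1314.
Step 5 — Type: Im(Z) = 149.4 ⇒ lagging (phase φ = 82.4°).

PF = 0.1314 (lagging, φ = 82.4°)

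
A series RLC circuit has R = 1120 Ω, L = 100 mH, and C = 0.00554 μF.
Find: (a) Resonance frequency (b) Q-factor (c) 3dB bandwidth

Step 1 — Resonance: ω₀ = 1/√(LC) = 1/√(0.1·5.54e-09) = 4.249e+04 rad/s.
Step 2 — f₀ = ω₀/(2π) = 6762 Hz.
Step 3 — Series Q: Q = ω₀L/R = 4.249e+04·0.1/1120 = 3.793.
Step 4 — Bandwidth: Δω = ω₀/Q = 1.12e+04 rad/s; BW = Δω/(2π) = 1783 Hz.

(a) f₀ = 6762 Hz  (b) Q = 3.793  (c) BW = 1783 Hz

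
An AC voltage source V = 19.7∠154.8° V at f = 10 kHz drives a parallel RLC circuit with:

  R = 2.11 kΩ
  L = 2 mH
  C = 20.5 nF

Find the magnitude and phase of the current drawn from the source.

Step 1 — Angular frequency: ω = 2π·f = 2π·1e+04 = 6.283e+04 rad/s.
Step 2 — Component impedances:
  R: Z = R = 2110 Ω
  L: Z = jωL = j·6.283e+04·0.002 = 0 + j125.7 Ω
  C: Z = 1/(jωC) = -j/(ω·C) = 0 - j776.4 Ω
Step 3 — Parallel combination: 1/Z_total = 1/R + 1/L + 1/C; Z_total = 10.6 + j149.2 Ω = 149.6∠85.9° Ω.
Step 4 — Source phasor: V = 19.7∠154.8° V = -17.83 + j8.388 V.
Step 5 — Ohm's law: I = V / Z_total = (-17.83 + j8.388) / (10.6 + j149.2) = 0.0475 + j0.1229 A.
Step 6 — Convert to polar: |I| = 0.1317 A, ∠I = 68.9°.

I = 0.1317∠68.9° A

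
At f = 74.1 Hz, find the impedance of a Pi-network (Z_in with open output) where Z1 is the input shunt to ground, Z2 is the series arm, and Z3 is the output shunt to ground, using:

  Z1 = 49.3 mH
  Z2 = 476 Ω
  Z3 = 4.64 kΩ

Step 1 — Angular frequency: ω = 2π·f = 2π·74.1 = 465.6 rad/s.
Step 2 — Component impedances:
  Z1: Z = jωL = j·465.6·0.0493 = 0 + j22.95 Ω
  Z2: Z = R = 476 Ω
  Z3: Z = R = 4640 Ω
Step 3 — With open output, the series arm Z2 and the output shunt Z3 appear in series to ground: Z2 + Z3 = 5116 Ω.
Step 4 — Parallel with input shunt Z1: Z_in = Z1 || (Z2 + Z3) = 0.103 + j22.95 Ω = 22.95∠89.7° Ω.

Z = 0.103 + j22.95 Ω = 22.95∠89.7° Ω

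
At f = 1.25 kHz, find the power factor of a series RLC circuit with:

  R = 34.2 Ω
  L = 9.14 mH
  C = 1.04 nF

Step 1 — Angular frequency: ω = 2π·f = 2π·1250 = 7854 rad/s.
Step 2 — Component impedances:
  R: Z = R = 34.2 Ω
  L: Z = jωL = j·7854·0.00914 = 0 + j71.79 Ω
  C: Z = 1/(jωC) = -j/(ω·C) = 0 - j1.224e+05 Ω
Step 3 — Series combination: Z_total = R + L + C = 34.2 - j1.224e+05 Ω = 1.224e+05∠-90.0° Ω.
Step 4 — Power factor: PF = cos(φ) = Re(Z)/|Z| = 34.2/1.2236e+05 = 0.0002795.
Step 5 — Type: Im(Z) = -1.224e+05 ⇒ leading (phase φ = -90.0°).

PF = 0.0002795 (leading, φ = -90.0°)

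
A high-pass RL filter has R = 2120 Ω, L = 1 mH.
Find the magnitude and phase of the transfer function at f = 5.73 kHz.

Step 1 — Angular frequency: ω = 2π·5730 = 3.6e+04 rad/s.
Step 2 — Transfer function: H(jω) = jωL/(R + jωL).
Step 3 — Numerator jωL = j·36; denominator R + jωL = 2120 + j36.
Step 4 — H = 0.0002883 + j0.01698.
Step 5 — Magnitude: |H| = 0.01698 (-35.4 dB); phase: φ = 89.0°.

|H| = 0.01698 (-35.4 dB), φ = 89.0°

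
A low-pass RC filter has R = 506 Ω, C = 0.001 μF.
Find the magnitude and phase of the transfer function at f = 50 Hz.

Step 1 — Angular frequency: ω = 2π·50 = 314.2 rad/s.
Step 2 — Transfer function: H(jω) = 1/(1 + jωRC).
Step 3 — Denominator: 1 + jωRC = 1 + j·314.2·506·1e-09 = 1 + j0.000159.
Step 4 — H = 1 - j0.000159.
Step 5 — Magnitude: |H| = 1 (-0.0 dB); phase: φ = -0.0°.

|H| = 1 (-0.0 dB), φ = -0.0°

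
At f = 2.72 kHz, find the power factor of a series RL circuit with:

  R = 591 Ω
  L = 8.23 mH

Step 1 — Angular frequency: ω = 2π·f = 2π·2720 = 1.709e+04 rad/s.
Step 2 — Component impedances:
  R: Z = R = 591 Ω
  L: Z = jωL = j·1.709e+04·0.00823 = 0 + j140.7 Ω
Step 3 — Series combination: Z_total = R + L = 591 + j140.7 Ω = 607.5∠13.4° Ω.
Step 4 — Power factor: PF = cos(φ) = Re(Z)/|Z| = 591/607.5 = 0.9728.
Step 5 — Type: Im(Z) = 140.7 ⇒ lagging (phase φ = 13.4°).

PF = 0.9728 (lagging, φ = 13.4°)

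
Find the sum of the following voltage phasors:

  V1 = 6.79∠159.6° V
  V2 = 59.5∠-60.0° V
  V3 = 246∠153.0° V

Step 1 — Convert each phasor to rectangular form:
  V1 = 6.79·(cos(159.6°) + j·sin(159.6°)) = -6.364 + j2.367 V
  V2 = 59.5·(cos(-60.0°) + j·sin(-60.0°)) = 29.75 - j51.53 V
  V3 = 246·(cos(153.0°) + j·sin(153.0°)) = -219.2 + j111.7 V
Step 2 — Sum components: V_total = -195.8 + j62.52 V.
Step 3 — Convert to polar: |V_total| = 205.5 V, ∠V_total = 162.3°.

V_total = 205.5∠162.3° V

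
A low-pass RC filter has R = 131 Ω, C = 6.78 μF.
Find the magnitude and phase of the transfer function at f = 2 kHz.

Step 1 — Angular frequency: ω = 2π·2000 = 1.257e+04 rad/s.
Step 2 — Transfer function: H(jω) = 1/(1 + jωRC).
Step 3 — Denominator: 1 + jωRC = 1 + j·1.257e+04·131·6.78e-06 = 1 + j11.16.
Step 4 — H = 0.007964 - j0.08888.
Step 5 — Magnitude: |H| = 0.08924 (-21.0 dB); phase: φ = -84.9°.

|H| = 0.08924 (-21.0 dB), φ = -84.9°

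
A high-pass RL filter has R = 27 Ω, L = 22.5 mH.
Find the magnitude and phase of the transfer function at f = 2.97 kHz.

Step 1 — Angular frequency: ω = 2π·2970 = 1.866e+04 rad/s.
Step 2 — Transfer function: H(jω) = jωL/(R + jωL).
Step 3 — Numerator jωL = j·419.9; denominator R + jωL = 27 + j419.9.
Step 4 — H = 0.9959 + j0.06404.
Step 5 — Magnitude: |H| = 0.9979 (-0.0 dB); phase: φ = 3.7°.

|H| = 0.9979 (-0.0 dB), φ = 3.7°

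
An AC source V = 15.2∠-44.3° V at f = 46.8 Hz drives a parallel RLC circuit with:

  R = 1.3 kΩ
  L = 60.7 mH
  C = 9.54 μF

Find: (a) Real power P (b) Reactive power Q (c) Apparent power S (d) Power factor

Step 1 — Angular frequency: ω = 2π·f = 2π·46.8 = 294.1 rad/s.
Step 2 — Component impedances:
  R: Z = R = 1300 Ω
  L: Z = jωL = j·294.1·0.0607 = 0 + j17.85 Ω
  C: Z = 1/(jωC) = -j/(ω·C) = 0 - j356.5 Ω
Step 3 — Parallel combination: 1/Z_total = 1/R + 1/L + 1/C; Z_total = 0.2715 + j18.79 Ω = 18.79∠89.2° Ω.
Step 4 — Source phasor: V = 15.2∠-44.3° V = 10.88 - j10.62 V.
Step 5 — Current: I = V / Z = -0.5566 - j0.5871 A = 0.809∠-133.5° A.
Step 6 — Complex power: S = V·I* = 0.1777 + j12.3 VA.
Step 7 — Real power: P = Re(S) = 0.1777 W.
Step 8 — Reactive power: Q = Im(S) = 12.3 VAR.
Step 9 — Apparent power: |S| = 12.3 VA.
Step 10 — Power factor: PF = P/|S| = 0.01445 (lagging).

(a) P = 0.1777 W  (b) Q = 12.3 VAR  (c) S = 12.3 VA  (d) PF = 0.01445 (lagging)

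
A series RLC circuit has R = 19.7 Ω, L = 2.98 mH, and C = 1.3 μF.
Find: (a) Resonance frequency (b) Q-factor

Step 1 — Resonance condition Im(Z)=0 gives ω₀ = 1/√(LC).
Step 2 — ω₀ = 1/√(0.00298·1.3e-06) = 1.607e+04 rad/s.
Step 3 — f₀ = ω₀/(2π) = 2557 Hz.
Step 4 — Series Q: Q = ω₀L/R = 1.607e+04·0.00298/19.7 = 2.43.

(a) f₀ = 2557 Hz  (b) Q = 2.43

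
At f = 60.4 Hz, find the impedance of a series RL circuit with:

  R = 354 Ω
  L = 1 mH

Step 1 — Angular frequency: ω = 2π·f = 2π·60.4 = 379.5 rad/s.
Step 2 — Component impedances:
  R: Z = R = 354 Ω
  L: Z = jωL = j·379.5·0.001 = 0 + j0.3795 Ω
Step 3 — Series combination: Z_total = R + L = 354 + j0.3795 Ω = 354∠0.1° Ω.

Z = 354 + j0.3795 Ω = 354∠0.1° Ω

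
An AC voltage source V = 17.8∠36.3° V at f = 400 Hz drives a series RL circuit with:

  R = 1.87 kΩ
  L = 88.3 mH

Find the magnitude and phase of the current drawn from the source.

Step 1 — Angular frequency: ω = 2π·f = 2π·400 = 2513 rad/s.
Step 2 — Component impedances:
  R: Z = R = 1870 Ω
  L: Z = jωL = j·2513·0.0883 = 0 + j221.9 Ω
Step 3 — Series combination: Z_total = R + L = 1870 + j221.9 Ω = 1883∠6.8° Ω.
Step 4 — Source phasor: V = 17.8∠36.3° V = 14.35 + j10.54 V.
Step 5 — Ohm's law: I = V / Z_total = (14.35 + j10.54) / (1870 + j221.9) = 0.008224 + j0.004659 A.
Step 6 — Convert to polar: |I| = 0.009452 A, ∠I = 29.5°.

I = 0.009452∠29.5° A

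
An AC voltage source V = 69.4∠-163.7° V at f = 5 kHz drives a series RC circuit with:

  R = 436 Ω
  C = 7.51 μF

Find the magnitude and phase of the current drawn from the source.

Step 1 — Angular frequency: ω = 2π·f = 2π·5000 = 3.142e+04 rad/s.
Step 2 — Component impedances:
  R: Z = R = 436 Ω
  C: Z = 1/(jωC) = -j/(ω·C) = 0 - j4.238 Ω
Step 3 — Series combination: Z_total = R + C = 436 - j4.238 Ω = 436∠-0.6° Ω.
Step 4 — Source phasor: V = 69.4∠-163.7° V = -66.61 - j19.48 V.
Step 5 — Ohm's law: I = V / Z_total = (-66.61 - j19.48) / (436 - j4.238) = -0.1523 - j0.04616 A.
Step 6 — Convert to polar: |I| = 0.1592 A, ∠I = -163.1°.

I = 0.1592∠-163.1° A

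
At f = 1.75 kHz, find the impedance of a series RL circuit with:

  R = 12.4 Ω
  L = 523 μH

Step 1 — Angular frequency: ω = 2π·f = 2π·1750 = 1.1e+04 rad/s.
Step 2 — Component impedances:
  R: Z = R = 12.4 Ω
  L: Z = jωL = j·1.1e+04·0.000523 = 0 + j5.751 Ω
Step 3 — Series combination: Z_total = R + L = 12.4 + j5.751 Ω = 13.67∠24.9° Ω.

Z = 12.4 + j5.751 Ω = 13.67∠24.9° Ω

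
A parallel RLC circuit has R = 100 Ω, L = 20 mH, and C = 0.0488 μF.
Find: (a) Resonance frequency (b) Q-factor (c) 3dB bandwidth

Step 1 — Resonance: ω₀ = 1/√(LC) = 1/√(0.02·4.88e-08) = 3.201e+04 rad/s.
Step 2 — f₀ = ω₀/(2π) = 5094 Hz.
Step 3 — Parallel Q: Q = R/(ω₀L) = 100/(3.201e+04·0.02) = 0.1562.
Step 4 — Bandwidth: Δω = ω₀/Q = 2.049e+05 rad/s; BW = Δω/(2π) = 3.261e+04 Hz.

(a) f₀ = 5094 Hz  (b) Q = 0.1562  (c) BW = 3.261e+04 Hz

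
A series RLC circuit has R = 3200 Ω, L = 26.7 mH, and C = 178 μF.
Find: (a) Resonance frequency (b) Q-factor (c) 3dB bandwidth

Step 1 — Resonance: ω₀ = 1/√(LC) = 1/√(0.0267·0.000178) = 458.7 rad/s.
Step 2 — f₀ = ω₀/(2π) = 73.01 Hz.
Step 3 — Series Q: Q = ω₀L/R = 458.7·0.0267/3200 = 0.003827.
Step 4 — Bandwidth: Δω = ω₀/Q = 1.199e+05 rad/s; BW = Δω/(2π) = 1.907e+04 Hz.

(a) f₀ = 73.01 Hz  (b) Q = 0.003827  (c) BW = 1.907e+04 Hz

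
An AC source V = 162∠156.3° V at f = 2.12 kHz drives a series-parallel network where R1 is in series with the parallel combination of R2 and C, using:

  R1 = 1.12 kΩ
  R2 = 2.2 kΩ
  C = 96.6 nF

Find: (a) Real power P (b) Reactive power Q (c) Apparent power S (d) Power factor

Step 1 — Angular frequency: ω = 2π·f = 2π·2120 = 1.332e+04 rad/s.
Step 2 — Component impedances:
  R1: Z = R = 1120 Ω
  R2: Z = R = 2200 Ω
  C: Z = 1/(jωC) = -j/(ω·C) = 0 - j777.2 Ω
Step 3 — Parallel branch: R2 || C = 1/(1/R2 + 1/C) = 244.1 - j690.9 Ω.
Step 4 — Series with R1: Z_total = R1 + (R2 || C) = 1364 - j690.9 Ω = 1529∠-26.9° Ω.
Step 5 — Source phasor: V = 162∠156.3° V = -148.3 + j65.12 V.
Step 6 — Current: I = V / Z = -0.1058 - j0.005846 A = 0.1059∠-176.8° A.
Step 7 — Complex power: S = V·I* = 15.31 - j7.755 VA.
Step 8 — Real power: P = Re(S) = 15.31 W.
Step 9 — Reactive power: Q = Im(S) = -7.755 VAR.
Step 10 — Apparent power: |S| = 17.16 VA.
Step 11 — Power factor: PF = P/|S| = 0.8921 (leading).

(a) P = 15.31 W  (b) Q = -7.755 VAR  (c) S = 17.16 VA  (d) PF = 0.8921 (leading)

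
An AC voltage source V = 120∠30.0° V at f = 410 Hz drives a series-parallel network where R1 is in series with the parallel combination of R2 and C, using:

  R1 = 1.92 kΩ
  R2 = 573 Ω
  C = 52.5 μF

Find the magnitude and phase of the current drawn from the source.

Step 1 — Angular frequency: ω = 2π·f = 2π·410 = 2576 rad/s.
Step 2 — Component impedances:
  R1: Z = R = 1920 Ω
  R2: Z = R = 573 Ω
  C: Z = 1/(jωC) = -j/(ω·C) = 0 - j7.394 Ω
Step 3 — Parallel branch: R2 || C = 1/(1/R2 + 1/C) = 0.0954 - j7.393 Ω.
Step 4 — Series with R1: Z_total = R1 + (R2 || C) = 1920 - j7.393 Ω = 1920∠-0.2° Ω.
Step 5 — Source phasor: V = 120∠30.0° V = 103.9 + j60 V.
Step 6 — Ohm's law: I = V / Z_total = (103.9 + j60) / (1920 - j7.393) = 0.054 + j0.03146 A.
Step 7 — Convert to polar: |I| = 0.0625 A, ∠I = 30.2°.

I = 0.0625∠30.2° A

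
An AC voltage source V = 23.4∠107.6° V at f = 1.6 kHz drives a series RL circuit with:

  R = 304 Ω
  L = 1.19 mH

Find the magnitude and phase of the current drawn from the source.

Step 1 — Angular frequency: ω = 2π·f = 2π·1600 = 1.005e+04 rad/s.
Step 2 — Component impedances:
  R: Z = R = 304 Ω
  L: Z = jωL = j·1.005e+04·0.00119 = 0 + j11.96 Ω
Step 3 — Series combination: Z_total = R + L = 304 + j11.96 Ω = 304.2∠2.3° Ω.
Step 4 — Source phasor: V = 23.4∠107.6° V = -7.075 + j22.3 V.
Step 5 — Ohm's law: I = V / Z_total = (-7.075 + j22.3) / (304 + j11.96) = -0.02036 + j0.07417 A.
Step 6 — Convert to polar: |I| = 0.07691 A, ∠I = 105.3°.

I = 0.07691∠105.3° A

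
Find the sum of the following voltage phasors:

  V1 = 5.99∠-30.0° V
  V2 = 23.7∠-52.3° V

Step 1 — Convert each phasor to rectangular form:
  V1 = 5.99·(cos(-30.0°) + j·sin(-30.0°)) = 5.187 - j2.995 V
  V2 = 23.7·(cos(-52.3°) + j·sin(-52.3°)) = 14.49 - j18.75 V
Step 2 — Sum components: V_total = 19.68 - j21.75 V.
Step 3 — Convert to polar: |V_total| = 29.33 V, ∠V_total = -47.9°.

V_total = 29.33∠-47.9° V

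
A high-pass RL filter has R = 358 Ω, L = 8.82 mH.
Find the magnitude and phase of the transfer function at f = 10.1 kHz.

Step 1 — Angular frequency: ω = 2π·1.01e+04 = 6.346e+04 rad/s.
Step 2 — Transfer function: H(jω) = jωL/(R + jωL).
Step 3 — Numerator jωL = j·559.7; denominator R + jωL = 358 + j559.7.
Step 4 — H = 0.7097 + j0.4539.
Step 5 — Magnitude: |H| = 0.8424 (-1.5 dB); phase: φ = 32.6°.

|H| = 0.8424 (-1.5 dB), φ = 32.6°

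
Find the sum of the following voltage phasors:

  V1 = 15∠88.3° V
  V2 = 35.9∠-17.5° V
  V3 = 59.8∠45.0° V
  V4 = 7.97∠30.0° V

Step 1 — Convert each phasor to rectangular form:
  V1 = 15·(cos(88.3°) + j·sin(88.3°)) = 0.445 + j14.99 V
  V2 = 35.9·(cos(-17.5°) + j·sin(-17.5°)) = 34.24 - j10.8 V
  V3 = 59.8·(cos(45.0°) + j·sin(45.0°)) = 42.28 + j42.28 V
  V4 = 7.97·(cos(30.0°) + j·sin(30.0°)) = 6.902 + j3.985 V
Step 2 — Sum components: V_total = 83.87 + j50.47 V.
Step 3 — Convert to polar: |V_total| = 97.88 V, ∠V_total = 31.0°.

V_total = 97.88∠31.0° V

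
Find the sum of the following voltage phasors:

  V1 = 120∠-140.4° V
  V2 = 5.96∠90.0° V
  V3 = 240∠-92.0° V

Step 1 — Convert each phasor to rectangular form:
  V1 = 120·(cos(-140.4°) + j·sin(-140.4°)) = -92.46 - j76.49 V
  V2 = 5.96·(cos(90.0°) + j·sin(90.0°)) = 0 + j5.96 V
  V3 = 240·(cos(-92.0°) + j·sin(-92.0°)) = -8.376 - j239.9 V
Step 2 — Sum components: V_total = -100.8 - j310.4 V.
Step 3 — Convert to polar: |V_total| = 326.4 V, ∠V_total = -108.0°.

V_total = 326.4∠-108.0° V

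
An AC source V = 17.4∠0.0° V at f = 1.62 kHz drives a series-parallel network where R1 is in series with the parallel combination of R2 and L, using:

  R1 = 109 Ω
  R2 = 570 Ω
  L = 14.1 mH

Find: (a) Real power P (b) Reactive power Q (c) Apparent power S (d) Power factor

Step 1 — Angular frequency: ω = 2π·f = 2π·1620 = 1.018e+04 rad/s.
Step 2 — Component impedances:
  R1: Z = R = 109 Ω
  R2: Z = R = 570 Ω
  L: Z = jωL = j·1.018e+04·0.0141 = 0 + j143.5 Ω
Step 3 — Parallel branch: R2 || L = 1/(1/R2 + 1/L) = 33.98 + j135 Ω.
Step 4 — Series with R1: Z_total = R1 + (R2 || L) = 143 + j135 Ω = 196.6∠43.3° Ω.
Step 5 — Source phasor: V = 17.4∠0.0° V = 17.4 V.
Step 6 — Current: I = V / Z = 0.06435 - j0.06075 A = 0.0885∠-43.3° A.
Step 7 — Complex power: S = V·I* = 1.12 + j1.057 VA.
Step 8 — Real power: P = Re(S) = 1.12 W.
Step 9 — Reactive power: Q = Im(S) = 1.057 VAR.
Step 10 — Apparent power: |S| = 1.54 VA.
Step 11 — Power factor: PF = P/|S| = 0.7272 (lagging).

(a) P = 1.12 W  (b) Q = 1.057 VAR  (c) S = 1.54 VA  (d) PF = 0.7272 (lagging)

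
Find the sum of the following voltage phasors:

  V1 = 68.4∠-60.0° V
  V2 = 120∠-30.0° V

Step 1 — Convert each phasor to rectangular form:
  V1 = 68.4·(cos(-60.0°) + j·sin(-60.0°)) = 34.2 - j59.24 V
  V2 = 120·(cos(-30.0°) + j·sin(-30.0°)) = 103.9 - j60 V
Step 2 — Sum components: V_total = 138.1 - j119.2 V.
Step 3 — Convert to polar: |V_total| = 182.5 V, ∠V_total = -40.8°.

V_total = 182.5∠-40.8° V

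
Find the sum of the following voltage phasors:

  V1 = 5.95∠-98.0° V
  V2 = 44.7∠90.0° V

Step 1 — Convert each phasor to rectangular form:
  V1 = 5.95·(cos(-98.0°) + j·sin(-98.0°)) = -0.8281 - j5.892 V
  V2 = 44.7·(cos(90.0°) + j·sin(90.0°)) = 0 + j44.7 V
Step 2 — Sum components: V_total = -0.8281 + j38.81 V.
Step 3 — Convert to polar: |V_total| = 38.82 V, ∠V_total = 91.2°.

V_total = 38.82∠91.2° V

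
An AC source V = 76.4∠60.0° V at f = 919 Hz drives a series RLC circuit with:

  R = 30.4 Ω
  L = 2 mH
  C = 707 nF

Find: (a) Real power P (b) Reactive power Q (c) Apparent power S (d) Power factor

Step 1 — Angular frequency: ω = 2π·f = 2π·919 = 5774 rad/s.
Step 2 — Component impedances:
  R: Z = R = 30.4 Ω
  L: Z = jωL = j·5774·0.002 = 0 + j11.55 Ω
  C: Z = 1/(jωC) = -j/(ω·C) = 0 - j245 Ω
Step 3 — Series combination: Z_total = R + L + C = 30.4 - j233.4 Ω = 235.4∠-82.6° Ω.
Step 4 — Source phasor: V = 76.4∠60.0° V = 38.2 + j66.16 V.
Step 5 — Current: I = V / Z = -0.2578 + j0.1972 A = 0.3246∠142.6° A.
Step 6 — Complex power: S = V·I* = 3.203 - j24.59 VA.
Step 7 — Real power: P = Re(S) = 3.203 W.
Step 8 — Reactive power: Q = Im(S) = -24.59 VAR.
Step 9 — Apparent power: |S| = 24.8 VA.
Step 10 — Power factor: PF = P/|S| = 0.1292 (leading).

(a) P = 3.203 W  (b) Q = -24.59 VAR  (c) S = 24.8 VA  (d) PF = 0.1292 (leading)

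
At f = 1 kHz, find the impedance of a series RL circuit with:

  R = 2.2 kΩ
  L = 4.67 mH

Step 1 — Angular frequency: ω = 2π·f = 2π·1000 = 6283 rad/s.
Step 2 — Component impedances:
  R: Z = R = 2200 Ω
  L: Z = jωL = j·6283·0.00467 = 0 + j29.34 Ω
Step 3 — Series combination: Z_total = R + L = 2200 + j29.34 Ω = 2200∠0.8° Ω.

Z = 2200 + j29.34 Ω = 2200∠0.8° Ω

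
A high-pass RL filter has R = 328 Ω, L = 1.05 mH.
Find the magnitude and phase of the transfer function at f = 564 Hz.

Step 1 — Angular frequency: ω = 2π·564 = 3544 rad/s.
Step 2 — Transfer function: H(jω) = jωL/(R + jωL).
Step 3 — Numerator jωL = j·3.721; denominator R + jωL = 328 + j3.721.
Step 4 — H = 0.0001287 + j0.01134.
Step 5 — Magnitude: |H| = 0.01134 (-38.9 dB); phase: φ = 89.4°.

|H| = 0.01134 (-38.9 dB), φ = 89.4°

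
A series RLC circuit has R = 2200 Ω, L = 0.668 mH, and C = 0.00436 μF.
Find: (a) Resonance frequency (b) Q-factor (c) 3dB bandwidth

Step 1 — Resonance condition Im(Z)=0 gives ω₀ = 1/√(LC).
Step 2 — ω₀ = 1/√(0.000668·4.36e-09) = 5.86e+05 rad/s.
Step 3 — f₀ = ω₀/(2π) = 9.326e+04 Hz.
Step 4 — Series Q: Q = ω₀L/R = 5.86e+05·0.000668/2200 = 0.1779.
Step 5 — 3dB bandwidth: Δω = ω₀/Q = 3.293e+06 rad/s; BW = Δω/(2π) = 5.242e+05 Hz.

(a) f₀ = 9.326e+04 Hz  (b) Q = 0.1779  (c) BW = 5.242e+05 Hz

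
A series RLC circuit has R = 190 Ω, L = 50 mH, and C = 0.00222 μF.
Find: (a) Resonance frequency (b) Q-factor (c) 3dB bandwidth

Step 1 — Resonance condition Im(Z)=0 gives ω₀ = 1/√(LC).
Step 2 — ω₀ = 1/√(0.05·2.22e-09) = 9.492e+04 rad/s.
Step 3 — f₀ = ω₀/(2π) = 1.511e+04 Hz.
Step 4 — Series Q: Q = ω₀L/R = 9.492e+04·0.05/190 = 24.98.
Step 5 — 3dB bandwidth: Δω = ω₀/Q = 3800 rad/s; BW = Δω/(2π) = 604.8 Hz.

(a) f₀ = 1.511e+04 Hz  (b) Q = 24.98  (c) BW = 604.8 Hz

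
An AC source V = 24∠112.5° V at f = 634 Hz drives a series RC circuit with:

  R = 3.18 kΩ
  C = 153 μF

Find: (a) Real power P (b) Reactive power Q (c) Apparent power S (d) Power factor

Step 1 — Angular frequency: ω = 2π·f = 2π·634 = 3984 rad/s.
Step 2 — Component impedances:
  R: Z = R = 3180 Ω
  C: Z = 1/(jωC) = -j/(ω·C) = 0 - j1.641 Ω
Step 3 — Series combination: Z_total = R + C = 3180 - j1.641 Ω = 3180∠-0.0° Ω.
Step 4 — Source phasor: V = 24∠112.5° V = -9.184 + j22.17 V.
Step 5 — Current: I = V / Z = -0.002892 + j0.006971 A = 0.007547∠112.5° A.
Step 6 — Complex power: S = V·I* = 0.1811 - j9.346e-05 VA.
Step 7 — Real power: P = Re(S) = 0.1811 W.
Step 8 — Reactive power: Q = Im(S) = -9.346e-05 VAR.
Step 9 — Apparent power: |S| = 0.1811 VA.
Step 10 — Power factor: PF = P/|S| = 1 (leading).

(a) P = 0.1811 W  (b) Q = -9.346e-05 VAR  (c) S = 0.1811 VA  (d) PF = 1 (leading)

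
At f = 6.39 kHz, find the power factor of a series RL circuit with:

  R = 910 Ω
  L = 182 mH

Step 1 — Angular frequency: ω = 2π·f = 2π·6390 = 4.015e+04 rad/s.
Step 2 — Component impedances:
  R: Z = R = 910 Ω
  L: Z = jωL = j·4.015e+04·0.182 = 0 + j7307 Ω
Step 3 — Series combination: Z_total = R + L = 910 + j7307 Ω = 7364∠82.9° Ω.
Step 4 — Power factor: PF = cos(φ) = Re(Z)/|Z| = 910/7364 = 0.1236.
Step 5 — Type: Im(Z) = 7307 ⇒ lagging (phase φ = 82.9°).

PF = 0.1236 (lagging, φ = 82.9°)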